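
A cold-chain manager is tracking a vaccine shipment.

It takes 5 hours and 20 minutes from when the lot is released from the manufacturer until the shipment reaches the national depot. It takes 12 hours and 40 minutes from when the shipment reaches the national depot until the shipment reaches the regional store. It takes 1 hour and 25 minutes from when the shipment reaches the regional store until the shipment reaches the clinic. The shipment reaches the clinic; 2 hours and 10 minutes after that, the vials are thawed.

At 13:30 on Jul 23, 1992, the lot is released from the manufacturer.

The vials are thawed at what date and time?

11:05 on Jul 24, 1992

The lot is released from the manufacturer: 13:30 Jul 23, 1992.
The shipment reaches the national depot: 13:30 Jul 23, 1992 + 5h20m = 18:50 Jul 23, 1992.
The shipment reaches the regional store: 18:50 Jul 23, 1992 + 12h40m = 07:30 Jul 24, 1992.
The shipment reaches the clinic: 07:30 Jul 24, 1992 + 1h25m = 08:55 Jul 24, 1992.
The vials are thawed: 08:55 Jul 24, 1992 + 2h10m = 11:05 Jul 24, 1992.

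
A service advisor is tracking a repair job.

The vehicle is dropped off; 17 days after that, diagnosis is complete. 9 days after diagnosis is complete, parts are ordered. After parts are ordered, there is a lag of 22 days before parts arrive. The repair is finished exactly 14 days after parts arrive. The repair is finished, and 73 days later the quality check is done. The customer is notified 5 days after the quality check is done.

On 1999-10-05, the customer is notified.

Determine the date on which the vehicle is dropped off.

The customer is notified: Oct 5, 1999.
The quality check is done: Oct 5, 1999 − 5 days = Sep 30, 1999.
The repair is finished: Sep 30, 1999 − 73 days = Jul 19, 1999.
Parts arrive: Jul 19, 1999 − 14 days = Jul 5, 1999.
Parts are ordered: Jul 5, 1999 − 22 days = Jun 13, 1999.
Diagnosis is complete: Jun 13, 1999 − 9 days = Jun 4, 1999.
The vehicle is dropped off: Jun 4, 1999 − 17 days = May 18, 1999.

1999-05-18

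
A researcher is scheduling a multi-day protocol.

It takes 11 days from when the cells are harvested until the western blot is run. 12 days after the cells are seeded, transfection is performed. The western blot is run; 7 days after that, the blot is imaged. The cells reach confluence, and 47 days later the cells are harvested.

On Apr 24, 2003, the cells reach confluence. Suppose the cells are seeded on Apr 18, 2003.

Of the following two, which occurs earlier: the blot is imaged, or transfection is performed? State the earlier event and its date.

Transfection is performed — Apr 30, 2003

The cells reach confluence: Apr 24, 2003.
The cells are harvested: Apr 24, 2003 + 47 days = Jun 10, 2003.
The western blot is run: Jun 10, 2003 + 11 days = Jun 21, 2003.
The blot is imaged: Jun 21, 2003 + 7 days = Jun 28, 2003.
The cells are seeded: Apr 18, 2003.
Transfection is performed: Apr 18, 2003 + 12 days = Apr 30, 2003.
Comparing: the blot is imaged on Jun 28, 2003 vs transfection is performed on Apr 30, 2003. Earlier: transfection is performed.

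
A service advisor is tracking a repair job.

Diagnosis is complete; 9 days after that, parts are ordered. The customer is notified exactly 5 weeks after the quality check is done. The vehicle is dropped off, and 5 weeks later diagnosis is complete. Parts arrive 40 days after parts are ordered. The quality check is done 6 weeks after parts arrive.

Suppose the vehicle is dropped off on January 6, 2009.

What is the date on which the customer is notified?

The vehicle is dropped off: Jan 6, 2009.
Diagnosis is complete: Jan 6, 2009 + 5 weeks = Feb 10, 2009.
Parts are ordered: Feb 10, 2009 + 9 days = Feb 19, 2009.
Parts arrive: Feb 19, 2009 + 40 days = Mar 31, 2009.
The quality check is done: Mar 31, 2009 + 6 weeks = May 12, 2009.
The customer is notified: May 12, 2009 + 5 weeks = Jun 16, 2009.

June 16, 2009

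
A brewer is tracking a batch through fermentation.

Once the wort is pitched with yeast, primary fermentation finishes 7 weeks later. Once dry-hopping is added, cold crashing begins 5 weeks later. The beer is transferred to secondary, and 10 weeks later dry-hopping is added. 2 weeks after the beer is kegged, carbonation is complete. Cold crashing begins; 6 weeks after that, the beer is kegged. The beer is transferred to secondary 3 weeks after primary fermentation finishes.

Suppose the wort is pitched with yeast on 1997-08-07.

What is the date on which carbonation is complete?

1998-03-26

The wort is pitched with yeast: Aug 7, 1997.
Primary fermentation finishes: Aug 7, 1997 + 7 weeks = Sep 25, 1997.
The beer is transferred to secondary: Sep 25, 1997 + 3 weeks = Oct 16, 1997.
Dry-hopping is added: Oct 16, 1997 + 10 weeks = Dec 25, 1997.
Cold crashing begins: Dec 25, 1997 + 5 weeks = Jan 29, 1998.
The beer is kegged: Jan 29, 1998 + 6 weeks = Mar 12, 1998.
Carbonation is complete: Mar 12, 1998 + 2 weeks = Mar 26, 1998.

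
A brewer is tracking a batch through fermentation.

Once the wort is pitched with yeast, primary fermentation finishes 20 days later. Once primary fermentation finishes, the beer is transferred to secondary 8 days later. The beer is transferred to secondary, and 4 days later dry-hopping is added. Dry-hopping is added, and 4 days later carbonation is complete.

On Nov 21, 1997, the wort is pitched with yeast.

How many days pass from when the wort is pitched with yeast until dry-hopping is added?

32 days

Causal path: the wort is pitched with yeast → primary fermentation finishes → the beer is transferred to secondary → dry-hopping is added.
Total delay along the path: 20 + 8 + 4 = 32 days.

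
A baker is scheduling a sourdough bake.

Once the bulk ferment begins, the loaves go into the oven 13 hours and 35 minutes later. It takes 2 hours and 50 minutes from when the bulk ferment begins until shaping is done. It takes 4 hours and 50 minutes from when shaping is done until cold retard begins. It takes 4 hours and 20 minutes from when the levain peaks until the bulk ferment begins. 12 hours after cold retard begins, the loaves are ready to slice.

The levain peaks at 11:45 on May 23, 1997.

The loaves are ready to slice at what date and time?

The levain peaks: 11:45 May 23, 1997.
The bulk ferment begins: 11:45 May 23, 1997 + 4h20m = 16:05 May 23, 1997.
Shaping is done: 16:05 May 23, 1997 + 2h50m = 18:55 May 23, 1997.
Cold retard begins: 18:55 May 23, 1997 + 4h50m = 23:45 May 23, 1997.
The loaves are ready to slice: 23:45 May 23, 1997 + 12h = 11:45 May 24, 1997.

11:45 on May 24, 1997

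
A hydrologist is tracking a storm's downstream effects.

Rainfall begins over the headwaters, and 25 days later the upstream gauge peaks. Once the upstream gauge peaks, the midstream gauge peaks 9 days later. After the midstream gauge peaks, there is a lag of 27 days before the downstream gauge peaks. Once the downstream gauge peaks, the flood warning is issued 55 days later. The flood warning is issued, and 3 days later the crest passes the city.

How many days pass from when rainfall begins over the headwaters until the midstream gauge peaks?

34 days

Causal path: rainfall begins over the headwaters → the upstream gauge peaks → the midstream gauge peaks.
Total delay along the path: 25 + 9 = 34 days.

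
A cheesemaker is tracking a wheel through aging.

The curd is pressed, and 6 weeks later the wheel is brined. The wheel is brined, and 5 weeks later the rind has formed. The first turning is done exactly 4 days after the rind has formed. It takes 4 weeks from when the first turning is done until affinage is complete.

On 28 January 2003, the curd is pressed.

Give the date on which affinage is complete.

17 May 2003

The curd is pressed: Jan 28, 2003.
The wheel is brined: Jan 28, 2003 + 6 weeks = Mar 11, 2003.
The rind has formed: Mar 11, 2003 + 5 weeks = Apr 15, 2003.
The first turning is done: Apr 15, 2003 + 4 days = Apr 19, 2003.
Affinage is complete: Apr 19, 2003 + 4 weeks = May 17, 2003.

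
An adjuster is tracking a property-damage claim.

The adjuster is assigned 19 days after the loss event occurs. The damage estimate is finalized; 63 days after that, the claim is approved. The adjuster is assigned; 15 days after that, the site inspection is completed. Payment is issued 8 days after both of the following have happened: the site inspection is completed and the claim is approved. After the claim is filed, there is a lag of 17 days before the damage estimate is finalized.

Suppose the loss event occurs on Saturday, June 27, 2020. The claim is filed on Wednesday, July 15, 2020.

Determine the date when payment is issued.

Sunday, October 11, 2020

The loss event occurs: Jun 27, 2020.
The adjuster is assigned: Jun 27, 2020 + 19 days = Jul 16, 2020.
The site inspection is completed: Jul 16, 2020 + 15 days = Jul 31, 2020.
The claim is filed: Jul 15, 2020.
The damage estimate is finalized: Jul 15, 2020 + 17 days = Aug 1, 2020.
The claim is approved: Aug 1, 2020 + 63 days = Oct 3, 2020.
Both prerequisites met — the site inspection is completed (Jul 31, 2020), the claim is approved (Oct 3, 2020); the later is Oct 3, 2020.
Payment is issued: Oct 3, 2020 + 8 days = Oct 11, 2020.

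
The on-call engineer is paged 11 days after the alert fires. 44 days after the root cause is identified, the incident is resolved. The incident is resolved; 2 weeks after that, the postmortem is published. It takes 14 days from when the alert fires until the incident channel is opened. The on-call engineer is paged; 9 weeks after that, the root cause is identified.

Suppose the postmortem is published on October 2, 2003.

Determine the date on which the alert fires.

May 23, 2003

The postmortem is published: Oct 2, 2003.
The incident is resolved: Oct 2, 2003 − 2 weeks = Sep 18, 2003.
The root cause is identified: Sep 18, 2003 − 44 days = Aug 5, 2003.
The on-call engineer is paged: Aug 5, 2003 − 9 weeks = Jun 3, 2003.
The alert fires: Jun 3, 2003 − 11 days = May 23, 2003.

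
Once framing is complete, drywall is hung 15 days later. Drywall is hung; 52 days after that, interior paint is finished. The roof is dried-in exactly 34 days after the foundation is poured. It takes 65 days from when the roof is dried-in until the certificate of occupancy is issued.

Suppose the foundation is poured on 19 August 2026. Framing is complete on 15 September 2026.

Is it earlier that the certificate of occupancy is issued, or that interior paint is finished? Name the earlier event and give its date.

Interior paint is finished — 21 November 2026

The foundation is poured: Aug 19, 2026.
The roof is dried-in: Aug 19, 2026 + 34 days = Sep 22, 2026.
The certificate of occupancy is issued: Sep 22, 2026 + 65 days = Nov 26, 2026.
Framing is complete: Sep 15, 2026.
Drywall is hung: Sep 15, 2026 + 15 days = Sep 30, 2026.
Interior paint is finished: Sep 30, 2026 + 52 days = Nov 21, 2026.
Comparing: the certificate of occupancy is issued on Nov 26, 2026 vs interior paint is finished on Nov 21, 2026. Earlier: interior paint is finished.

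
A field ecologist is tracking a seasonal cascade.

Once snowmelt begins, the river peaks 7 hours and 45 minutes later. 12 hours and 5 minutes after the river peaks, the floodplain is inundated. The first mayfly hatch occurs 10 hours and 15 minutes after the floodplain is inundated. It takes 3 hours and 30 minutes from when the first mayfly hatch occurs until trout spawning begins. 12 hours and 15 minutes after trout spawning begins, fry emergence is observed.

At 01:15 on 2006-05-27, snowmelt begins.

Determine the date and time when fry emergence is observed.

23:05 on 2006-05-28

Snowmelt begins: 01:15 May 27, 2006.
The river peaks: 01:15 May 27, 2006 + 7h45m = 09:00 May 27, 2006.
The floodplain is inundated: 09:00 May 27, 2006 + 12h05m = 21:05 May 27, 2006.
The first mayfly hatch occurs: 21:05 May 27, 2006 + 10h15m = 07:20 May 28, 2006.
Trout spawning begins: 07:20 May 28, 2006 + 3h30m = 10:50 May 28, 2006.
Fry emergence is observed: 10:50 May 28, 2006 + 12h15m = 23:05 May 28, 2006.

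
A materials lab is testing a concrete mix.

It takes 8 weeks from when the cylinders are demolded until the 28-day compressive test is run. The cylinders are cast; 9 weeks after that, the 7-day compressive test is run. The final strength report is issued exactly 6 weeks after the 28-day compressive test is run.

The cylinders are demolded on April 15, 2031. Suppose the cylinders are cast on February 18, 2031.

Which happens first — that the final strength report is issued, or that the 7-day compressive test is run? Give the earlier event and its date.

The cylinders are demolded: Apr 15, 2031.
The 28-day compressive test is run: Apr 15, 2031 + 8 weeks = Jun 10, 2031.
The final strength report is issued: Jun 10, 2031 + 6 weeks = Jul 22, 2031.
The cylinders are cast: Feb 18, 2031.
The 7-day compressive test is run: Feb 18, 2031 + 9 weeks = Apr 22, 2031.
Comparing: the final strength report is issued on Jul 22, 2031 vs the 7-day compressive test is run on Apr 22, 2031. Earlier: the 7-day compressive test is run.

The 7-day compressive test is run — April 22, 2031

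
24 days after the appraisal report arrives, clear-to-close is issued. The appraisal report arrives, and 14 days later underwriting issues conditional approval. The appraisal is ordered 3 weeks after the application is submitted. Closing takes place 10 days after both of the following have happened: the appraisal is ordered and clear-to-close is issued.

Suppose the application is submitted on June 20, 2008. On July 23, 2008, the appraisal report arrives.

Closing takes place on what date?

August 26, 2008

The application is submitted: Jun 20, 2008.
The appraisal is ordered: Jun 20, 2008 + 3 weeks = Jul 11, 2008.
The appraisal report arrives: Jul 23, 2008.
Clear-to-close is issued: Jul 23, 2008 + 24 days = Aug 16, 2008.
Both prerequisites met — the appraisal is ordered (Jul 11, 2008), clear-to-close is issued (Aug 16, 2008); the later is Aug 16, 2008.
Closing takes place: Aug 16, 2008 + 10 days = Aug 26, 2008.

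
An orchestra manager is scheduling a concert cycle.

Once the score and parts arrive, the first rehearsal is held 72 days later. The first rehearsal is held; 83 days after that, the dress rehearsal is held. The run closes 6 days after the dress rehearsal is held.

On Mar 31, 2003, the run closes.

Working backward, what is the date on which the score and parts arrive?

Oct 21, 2002

The run closes: Mar 31, 2003.
The dress rehearsal is held: Mar 31, 2003 − 6 days = Mar 25, 2003.
The first rehearsal is held: Mar 25, 2003 − 83 days = Jan 1, 2003.
The score and parts arrive: Jan 1, 2003 − 72 days = Oct 21, 2002.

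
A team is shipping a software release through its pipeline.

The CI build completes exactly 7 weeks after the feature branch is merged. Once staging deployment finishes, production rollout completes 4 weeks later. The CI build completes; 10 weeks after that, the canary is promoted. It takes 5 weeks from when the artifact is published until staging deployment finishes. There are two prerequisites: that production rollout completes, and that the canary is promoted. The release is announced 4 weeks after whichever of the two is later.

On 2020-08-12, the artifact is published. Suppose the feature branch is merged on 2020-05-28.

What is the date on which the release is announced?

The artifact is published: Aug 12, 2020.
Staging deployment finishes: Aug 12, 2020 + 5 weeks = Sep 16, 2020.
Production rollout completes: Sep 16, 2020 + 4 weeks = Oct 14, 2020.
The feature branch is merged: May 28, 2020.
The CI build completes: May 28, 2020 + 7 weeks = Jul 16, 2020.
The canary is promoted: Jul 16, 2020 + 10 weeks = Sep 24, 2020.
Both prerequisites met — production rollout completes (Oct 14, 2020), the canary is promoted (Sep 24, 2020); the later is Oct 14, 2020.
The release is announced: Oct 14, 2020 + 4 weeks = Nov 11, 2020.

2020-11-11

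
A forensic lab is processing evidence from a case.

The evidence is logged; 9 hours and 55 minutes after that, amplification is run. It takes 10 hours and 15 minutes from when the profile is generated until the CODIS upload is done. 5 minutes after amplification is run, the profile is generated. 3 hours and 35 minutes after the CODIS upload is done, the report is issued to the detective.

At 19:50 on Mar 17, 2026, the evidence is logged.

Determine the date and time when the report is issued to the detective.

19:40 on Mar 18, 2026

The evidence is logged: 19:50 Mar 17, 2026.
Amplification is run: 19:50 Mar 17, 2026 + 9h55m = 05:45 Mar 18, 2026.
The profile is generated: 05:45 Mar 18, 2026 + 5m = 05:50 Mar 18, 2026.
The CODIS upload is done: 05:50 Mar 18, 2026 + 10h15m = 16:05 Mar 18, 2026.
The report is issued to the detective: 16:05 Mar 18, 2026 + 3h35m = 19:40 Mar 18, 2026.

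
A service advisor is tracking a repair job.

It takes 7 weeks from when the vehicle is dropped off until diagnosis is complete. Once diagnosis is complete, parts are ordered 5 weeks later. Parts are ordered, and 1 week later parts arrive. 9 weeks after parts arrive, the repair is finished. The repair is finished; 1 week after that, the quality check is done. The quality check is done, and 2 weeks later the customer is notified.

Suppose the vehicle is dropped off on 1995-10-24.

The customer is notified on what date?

The vehicle is dropped off: Oct 24, 1995.
Diagnosis is complete: Oct 24, 1995 + 7 weeks = Dec 12, 1995.
Parts are ordered: Dec 12, 1995 + 5 weeks = Jan 16, 1996.
Parts arrive: Jan 16, 1996 + 1 week = Jan 23, 1996.
The repair is finished: Jan 23, 1996 + 9 weeks = Mar 26, 1996.
The quality check is done: Mar 26, 1996 + 1 week = Apr 2, 1996.
The customer is notified: Apr 2, 1996 + 2 weeks = Apr 16, 1996.

1996-04-16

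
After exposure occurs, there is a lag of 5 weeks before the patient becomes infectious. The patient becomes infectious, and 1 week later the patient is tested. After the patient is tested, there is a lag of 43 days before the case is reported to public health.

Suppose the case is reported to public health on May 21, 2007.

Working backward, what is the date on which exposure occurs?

The case is reported to public health: May 21, 2007.
The patient is tested: May 21, 2007 − 43 days = Apr 8, 2007.
The patient becomes infectious: Apr 8, 2007 − 1 week = Apr 1, 2007.
Exposure occurs: Apr 1, 2007 − 5 weeks = Feb 25, 2007.

Feb 25, 2007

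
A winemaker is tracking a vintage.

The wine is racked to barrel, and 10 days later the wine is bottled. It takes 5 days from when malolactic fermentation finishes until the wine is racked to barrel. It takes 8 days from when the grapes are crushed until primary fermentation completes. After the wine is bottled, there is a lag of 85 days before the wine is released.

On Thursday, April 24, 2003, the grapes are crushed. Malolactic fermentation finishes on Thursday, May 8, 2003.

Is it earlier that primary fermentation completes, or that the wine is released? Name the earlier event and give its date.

Primary fermentation completes — Friday, May 2, 2003

The grapes are crushed: Apr 24, 2003.
Primary fermentation completes: Apr 24, 2003 + 8 days = May 2, 2003.
Malolactic fermentation finishes: May 8, 2003.
The wine is racked to barrel: May 8, 2003 + 5 days = May 13, 2003.
The wine is bottled: May 13, 2003 + 10 days = May 23, 2003.
The wine is released: May 23, 2003 + 85 days = Aug 16, 2003.
Comparing: primary fermentation completes on May 2, 2003 vs the wine is released on Aug 16, 2003. Earlier: primary fermentation completes.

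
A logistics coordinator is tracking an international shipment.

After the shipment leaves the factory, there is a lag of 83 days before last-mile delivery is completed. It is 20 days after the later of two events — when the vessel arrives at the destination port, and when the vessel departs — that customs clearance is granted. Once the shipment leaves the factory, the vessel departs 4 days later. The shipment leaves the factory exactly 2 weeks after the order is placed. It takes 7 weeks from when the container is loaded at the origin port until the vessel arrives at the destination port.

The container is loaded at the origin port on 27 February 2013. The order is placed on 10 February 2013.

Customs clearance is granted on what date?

7 May 2013

The container is loaded at the origin port: Feb 27, 2013.
The vessel arrives at the destination port: Feb 27, 2013 + 7 weeks = Apr 17, 2013.
The order is placed: Feb 10, 2013.
The shipment leaves the factory: Feb 10, 2013 + 2 weeks = Feb 24, 2013.
The vessel departs: Feb 24, 2013 + 4 days = Feb 28, 2013.
Both prerequisites met — the vessel arrives at the destination port (Apr 17, 2013), the vessel departs (Feb 28, 2013); the later is Apr 17, 2013.
Customs clearance is granted: Apr 17, 2013 + 20 days = May 7, 2013.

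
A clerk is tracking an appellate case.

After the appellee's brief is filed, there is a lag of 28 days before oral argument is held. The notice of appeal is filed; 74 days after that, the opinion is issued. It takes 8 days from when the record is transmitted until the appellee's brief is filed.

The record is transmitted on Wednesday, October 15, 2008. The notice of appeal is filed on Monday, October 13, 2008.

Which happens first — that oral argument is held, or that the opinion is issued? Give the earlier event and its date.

The record is transmitted: Oct 15, 2008.
The appellee's brief is filed: Oct 15, 2008 + 8 days = Oct 23, 2008.
Oral argument is held: Oct 23, 2008 + 28 days = Nov 20, 2008.
The notice of appeal is filed: Oct 13, 2008.
The opinion is issued: Oct 13, 2008 + 74 days = Dec 26, 2008.
Comparing: oral argument is held on Nov 20, 2008 vs the opinion is issued on Dec 26, 2008. Earlier: oral argument is held.

Oral argument is held — Thursday, November 20, 2008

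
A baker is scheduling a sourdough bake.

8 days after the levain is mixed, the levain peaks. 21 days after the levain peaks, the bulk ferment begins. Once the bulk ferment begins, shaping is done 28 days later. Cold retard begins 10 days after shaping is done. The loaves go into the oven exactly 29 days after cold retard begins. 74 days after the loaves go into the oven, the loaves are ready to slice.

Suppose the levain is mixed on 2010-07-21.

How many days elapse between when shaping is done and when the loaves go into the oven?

39 days

Causal path: shaping is done → cold retard begins → the loaves go into the oven.
Total delay along the path: 10 + 29 = 39 days.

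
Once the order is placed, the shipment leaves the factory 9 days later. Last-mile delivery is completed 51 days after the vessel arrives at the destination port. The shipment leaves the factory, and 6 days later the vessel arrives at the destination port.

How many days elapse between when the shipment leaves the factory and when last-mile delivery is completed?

57 days

Causal path: the shipment leaves the factory → the vessel arrives at the destination port → last-mile delivery is completed.
Total delay along the path: 6 + 51 = 57 days.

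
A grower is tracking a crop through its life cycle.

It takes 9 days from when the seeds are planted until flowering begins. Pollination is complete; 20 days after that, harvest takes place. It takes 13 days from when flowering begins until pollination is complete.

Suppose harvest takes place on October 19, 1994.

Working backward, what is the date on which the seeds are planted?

September 7, 1994

Harvest takes place: Oct 19, 1994.
Pollination is complete: Oct 19, 1994 − 20 days = Sep 29, 1994.
Flowering begins: Sep 29, 1994 − 13 days = Sep 16, 1994.
The seeds are planted: Sep 16, 1994 − 9 days = Sep 7, 1994.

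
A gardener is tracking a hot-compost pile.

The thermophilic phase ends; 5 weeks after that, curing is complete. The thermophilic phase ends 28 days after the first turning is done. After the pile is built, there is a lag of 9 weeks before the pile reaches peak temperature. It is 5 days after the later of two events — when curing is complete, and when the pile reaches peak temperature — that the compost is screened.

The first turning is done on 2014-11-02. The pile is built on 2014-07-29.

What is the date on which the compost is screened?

The first turning is done: Nov 2, 2014.
The thermophilic phase ends: Nov 2, 2014 + 28 days = Nov 30, 2014.
Curing is complete: Nov 30, 2014 + 5 weeks = Jan 4, 2015.
The pile is built: Jul 29, 2014.
The pile reaches peak temperature: Jul 29, 2014 + 9 weeks = Sep 30, 2014.
Both prerequisites met — curing is complete (Jan 4, 2015), the pile reaches peak temperature (Sep 30, 2014); the later is Jan 4, 2015.
The compost is screened: Jan 4, 2015 + 5 days = Jan 9, 2015.

2015-01-09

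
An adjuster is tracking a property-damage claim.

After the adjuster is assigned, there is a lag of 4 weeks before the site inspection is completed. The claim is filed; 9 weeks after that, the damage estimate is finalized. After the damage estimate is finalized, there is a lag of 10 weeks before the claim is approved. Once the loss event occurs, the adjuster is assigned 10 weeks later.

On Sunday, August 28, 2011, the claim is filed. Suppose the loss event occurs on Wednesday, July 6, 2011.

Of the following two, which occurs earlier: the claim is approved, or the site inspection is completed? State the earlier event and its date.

The site inspection is completed — Wednesday, October 12, 2011

The claim is filed: Aug 28, 2011.
The damage estimate is finalized: Aug 28, 2011 + 9 weeks = Oct 30, 2011.
The claim is approved: Oct 30, 2011 + 10 weeks = Jan 8, 2012.
The loss event occurs: Jul 6, 2011.
The adjuster is assigned: Jul 6, 2011 + 10 weeks = Sep 14, 2011.
The site inspection is completed: Sep 14, 2011 + 4 weeks = Oct 12, 2011.
Comparing: the claim is approved on Jan 8, 2012 vs the site inspection is completed on Oct 12, 2011. Earlier: the site inspection is completed.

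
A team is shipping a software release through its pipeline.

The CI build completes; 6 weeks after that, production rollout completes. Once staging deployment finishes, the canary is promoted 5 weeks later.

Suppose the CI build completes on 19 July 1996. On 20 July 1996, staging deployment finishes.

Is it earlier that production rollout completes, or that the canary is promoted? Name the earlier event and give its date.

The canary is promoted — 24 August 1996

The CI build completes: Jul 19, 1996.
Production rollout completes: Jul 19, 1996 + 6 weeks = Aug 30, 1996.
Staging deployment finishes: Jul 20, 1996.
The canary is promoted: Jul 20, 1996 + 5 weeks = Aug 24, 1996.
Comparing: production rollout completes on Aug 30, 1996 vs the canary is promoted on Aug 24, 1996. Earlier: the canary is promoted.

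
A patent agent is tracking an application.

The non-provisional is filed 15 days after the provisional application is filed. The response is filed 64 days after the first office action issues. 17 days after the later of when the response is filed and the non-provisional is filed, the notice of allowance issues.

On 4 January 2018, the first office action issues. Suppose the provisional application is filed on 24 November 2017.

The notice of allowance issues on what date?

26 March 2018

The first office action issues: Jan 4, 2018.
The response is filed: Jan 4, 2018 + 64 days = Mar 9, 2018.
The provisional application is filed: Nov 24, 2017.
The non-provisional is filed: Nov 24, 2017 + 15 days = Dec 9, 2017.
Both prerequisites met — the response is filed (Mar 9, 2018), the non-provisional is filed (Dec 9, 2017); the later is Mar 9, 2018.
The notice of allowance issues: Mar 9, 2018 + 17 days = Mar 26, 2018.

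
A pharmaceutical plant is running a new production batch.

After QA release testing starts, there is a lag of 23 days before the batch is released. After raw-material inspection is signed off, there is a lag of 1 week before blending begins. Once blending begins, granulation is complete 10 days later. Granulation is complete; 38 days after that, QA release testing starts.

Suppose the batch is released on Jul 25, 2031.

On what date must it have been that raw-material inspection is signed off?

The batch is released: Jul 25, 2031.
QA release testing starts: Jul 25, 2031 − 23 days = Jul 2, 2031.
Granulation is complete: Jul 2, 2031 − 38 days = May 25, 2031.
Blending begins: May 25, 2031 − 10 days = May 15, 2031.
Raw-material inspection is signed off: May 15, 2031 − 1 week = May 8, 2031.

May 8, 2031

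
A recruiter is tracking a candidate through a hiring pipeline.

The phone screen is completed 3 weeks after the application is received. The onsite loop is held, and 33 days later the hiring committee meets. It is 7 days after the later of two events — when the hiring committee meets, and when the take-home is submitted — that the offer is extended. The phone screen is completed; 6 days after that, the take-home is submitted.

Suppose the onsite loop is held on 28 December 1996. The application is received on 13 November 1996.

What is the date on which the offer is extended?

6 February 1997

The onsite loop is held: Dec 28, 1996.
The hiring committee meets: Dec 28, 1996 + 33 days = Jan 30, 1997.
The application is received: Nov 13, 1996.
The phone screen is completed: Nov 13, 1996 + 3 weeks = Dec 4, 1996.
The take-home is submitted: Dec 4, 1996 + 6 days = Dec 10, 1996.
Both prerequisites met — the hiring committee meets (Jan 30, 1997), the take-home is submitted (Dec 10, 1996); the later is Jan 30, 1997.
The offer is extended: Jan 30, 1997 + 7 days = Feb 6, 1997.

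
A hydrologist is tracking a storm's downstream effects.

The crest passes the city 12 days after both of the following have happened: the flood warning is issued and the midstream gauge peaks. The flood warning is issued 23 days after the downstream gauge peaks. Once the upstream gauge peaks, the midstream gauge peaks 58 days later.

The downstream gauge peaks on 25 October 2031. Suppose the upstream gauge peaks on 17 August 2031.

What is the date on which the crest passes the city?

The downstream gauge peaks: Oct 25, 2031.
The flood warning is issued: Oct 25, 2031 + 23 days = Nov 17, 2031.
The upstream gauge peaks: Aug 17, 2031.
The midstream gauge peaks: Aug 17, 2031 + 58 days = Oct 14, 2031.
Both prerequisites met — the flood warning is issued (Nov 17, 2031), the midstream gauge peaks (Oct 14, 2031); the later is Nov 17, 2031.
The crest passes the city: Nov 17, 2031 + 12 days = Nov 29, 2031.

29 November 2031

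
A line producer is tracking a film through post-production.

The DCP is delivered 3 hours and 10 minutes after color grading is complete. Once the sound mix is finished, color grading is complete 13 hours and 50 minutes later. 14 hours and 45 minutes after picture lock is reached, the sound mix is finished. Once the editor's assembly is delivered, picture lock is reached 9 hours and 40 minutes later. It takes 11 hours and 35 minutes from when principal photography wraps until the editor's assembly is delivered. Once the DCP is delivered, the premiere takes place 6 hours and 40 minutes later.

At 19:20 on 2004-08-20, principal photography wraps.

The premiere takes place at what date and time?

Principal photography wraps: 19:20 Aug 20, 2004.
The editor's assembly is delivered: 19:20 Aug 20, 2004 + 11h35m = 06:55 Aug 21, 2004.
Picture lock is reached: 06:55 Aug 21, 2004 + 9h40m = 16:35 Aug 21, 2004.
The sound mix is finished: 16:35 Aug 21, 2004 + 14h45m = 07:20 Aug 22, 2004.
Color grading is complete: 07:20 Aug 22, 2004 + 13h50m = 21:10 Aug 22, 2004.
The DCP is delivered: 21:10 Aug 22, 2004 + 3h10m = 00:20 Aug 23, 2004.
The premiere takes place: 00:20 Aug 23, 2004 + 6h40m = 07:00 Aug 23, 2004.

07:00 on 2004-08-23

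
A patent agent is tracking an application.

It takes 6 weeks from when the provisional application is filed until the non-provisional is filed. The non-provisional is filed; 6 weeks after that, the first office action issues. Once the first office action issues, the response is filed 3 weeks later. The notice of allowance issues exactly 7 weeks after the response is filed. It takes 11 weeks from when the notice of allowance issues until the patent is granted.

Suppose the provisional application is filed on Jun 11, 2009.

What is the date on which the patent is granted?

Jan 28, 2010

The provisional application is filed: Jun 11, 2009.
The non-provisional is filed: Jun 11, 2009 + 6 weeks = Jul 23, 2009.
The first office action issues: Jul 23, 2009 + 6 weeks = Sep 3, 2009.
The response is filed: Sep 3, 2009 + 3 weeks = Sep 24, 2009.
The notice of allowance issues: Sep 24, 2009 + 7 weeks = Nov 12, 2009.
The patent is granted: Nov 12, 2009 + 11 weeks = Jan 28, 2010.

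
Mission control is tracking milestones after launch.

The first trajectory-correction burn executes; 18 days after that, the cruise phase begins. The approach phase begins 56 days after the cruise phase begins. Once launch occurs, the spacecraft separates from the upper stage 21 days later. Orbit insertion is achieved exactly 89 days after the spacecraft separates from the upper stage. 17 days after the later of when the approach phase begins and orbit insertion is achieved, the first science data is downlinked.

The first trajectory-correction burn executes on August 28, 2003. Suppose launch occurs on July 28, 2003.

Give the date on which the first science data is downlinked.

The first trajectory-correction burn executes: Aug 28, 2003.
The cruise phase begins: Aug 28, 2003 + 18 days = Sep 15, 2003.
The approach phase begins: Sep 15, 2003 + 56 days = Nov 10, 2003.
Launch occurs: Jul 28, 2003.
The spacecraft separates from the upper stage: Jul 28, 2003 + 21 days = Aug 18, 2003.
Orbit insertion is achieved: Aug 18, 2003 + 89 days = Nov 15, 2003.
Both prerequisites met — the approach phase begins (Nov 10, 2003), orbit insertion is achieved (Nov 15, 2003); the later is Nov 15, 2003.
The first science data is downlinked: Nov 15, 2003 + 17 days = Dec 2, 2003.

December 2, 2003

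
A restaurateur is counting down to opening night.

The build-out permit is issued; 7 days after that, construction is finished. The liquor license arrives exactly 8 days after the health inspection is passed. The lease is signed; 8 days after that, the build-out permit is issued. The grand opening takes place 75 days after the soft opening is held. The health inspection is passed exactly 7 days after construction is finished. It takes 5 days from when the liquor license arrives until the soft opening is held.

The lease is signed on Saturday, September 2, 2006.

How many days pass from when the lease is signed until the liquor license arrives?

Causal path: the lease is signed → the build-out permit is issued → construction is finished → the health inspection is passed → the liquor license arrives.
Total delay along the path: 8 + 7 + 7 + 8 = 30 days.

30 days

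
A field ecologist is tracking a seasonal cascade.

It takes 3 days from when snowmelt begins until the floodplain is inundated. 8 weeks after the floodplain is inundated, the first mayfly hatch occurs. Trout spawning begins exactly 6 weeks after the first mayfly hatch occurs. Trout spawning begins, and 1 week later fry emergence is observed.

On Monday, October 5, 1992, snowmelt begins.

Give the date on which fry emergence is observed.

Thursday, January 21, 1993

Snowmelt begins: Oct 5, 1992.
The floodplain is inundated: Oct 5, 1992 + 3 days = Oct 8, 1992.
The first mayfly hatch occurs: Oct 8, 1992 + 8 weeks = Dec 3, 1992.
Trout spawning begins: Dec 3, 1992 + 6 weeks = Jan 14, 1993.
Fry emergence is observed: Jan 14, 1993 + 1 week = Jan 21, 1993.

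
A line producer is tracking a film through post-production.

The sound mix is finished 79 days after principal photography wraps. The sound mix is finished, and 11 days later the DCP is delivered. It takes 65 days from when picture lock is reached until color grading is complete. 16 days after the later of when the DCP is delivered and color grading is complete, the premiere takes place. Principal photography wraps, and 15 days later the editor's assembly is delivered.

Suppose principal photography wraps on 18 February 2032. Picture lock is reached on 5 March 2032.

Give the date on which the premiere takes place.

Principal photography wraps: Feb 18, 2032.
The sound mix is finished: Feb 18, 2032 + 79 days = May 7, 2032.
The DCP is delivered: May 7, 2032 + 11 days = May 18, 2032.
Picture lock is reached: Mar 5, 2032.
Color grading is complete: Mar 5, 2032 + 65 days = May 9, 2032.
Both prerequisites met — the DCP is delivered (May 18, 2032), color grading is complete (May 9, 2032); the later is May 18, 2032.
The premiere takes place: May 18, 2032 + 16 days = Jun 3, 2032.

3 June 2032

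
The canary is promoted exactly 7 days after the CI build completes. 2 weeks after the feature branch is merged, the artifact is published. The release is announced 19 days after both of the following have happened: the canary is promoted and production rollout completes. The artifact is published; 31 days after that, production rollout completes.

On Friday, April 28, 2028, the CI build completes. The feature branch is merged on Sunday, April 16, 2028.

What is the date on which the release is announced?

Monday, June 19, 2028

The CI build completes: Apr 28, 2028.
The canary is promoted: Apr 28, 2028 + 7 days = May 5, 2028.
The feature branch is merged: Apr 16, 2028.
The artifact is published: Apr 16, 2028 + 2 weeks = Apr 30, 2028.
Production rollout completes: Apr 30, 2028 + 31 days = May 31, 2028.
Both prerequisites met — the canary is promoted (May 5, 2028), production rollout completes (May 31, 2028); the later is May 31, 2028.
The release is announced: May 31, 2028 + 19 days = Jun 19, 2028.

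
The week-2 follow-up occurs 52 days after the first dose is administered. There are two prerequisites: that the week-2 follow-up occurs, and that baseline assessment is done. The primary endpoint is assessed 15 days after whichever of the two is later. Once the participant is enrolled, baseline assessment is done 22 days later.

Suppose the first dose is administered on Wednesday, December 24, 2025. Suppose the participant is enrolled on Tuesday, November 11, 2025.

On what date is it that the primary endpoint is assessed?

Sunday, March 1, 2026

The first dose is administered: Dec 24, 2025.
The week-2 follow-up occurs: Dec 24, 2025 + 52 days = Feb 14, 2026.
The participant is enrolled: Nov 11, 2025.
Baseline assessment is done: Nov 11, 2025 + 22 days = Dec 3, 2025.
Both prerequisites met — the week-2 follow-up occurs (Feb 14, 2026), baseline assessment is done (Dec 3, 2025); the later is Feb 14, 2026.
The primary endpoint is assessed: Feb 14, 2026 + 15 days = Mar 1, 2026.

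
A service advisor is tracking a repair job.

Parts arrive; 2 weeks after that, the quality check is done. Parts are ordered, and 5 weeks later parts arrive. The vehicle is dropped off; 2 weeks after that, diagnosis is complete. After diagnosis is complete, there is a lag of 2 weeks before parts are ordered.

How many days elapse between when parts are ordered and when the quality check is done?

Causal path: parts are ordered → parts arrive → the quality check is done.
Total delay along the path: 5 + 2 weeks = 7 weeks = 49 days.

49 days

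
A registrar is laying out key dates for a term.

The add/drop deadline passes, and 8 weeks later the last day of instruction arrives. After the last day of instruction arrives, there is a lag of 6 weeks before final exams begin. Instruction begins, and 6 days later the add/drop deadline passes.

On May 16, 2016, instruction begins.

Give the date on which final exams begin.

August 28, 2016

Instruction begins: May 16, 2016.
The add/drop deadline passes: May 16, 2016 + 6 days = May 22, 2016.
The last day of instruction arrives: May 22, 2016 + 8 weeks = Jul 17, 2016.
Final exams begin: Jul 17, 2016 + 6 weeks = Aug 28, 2016.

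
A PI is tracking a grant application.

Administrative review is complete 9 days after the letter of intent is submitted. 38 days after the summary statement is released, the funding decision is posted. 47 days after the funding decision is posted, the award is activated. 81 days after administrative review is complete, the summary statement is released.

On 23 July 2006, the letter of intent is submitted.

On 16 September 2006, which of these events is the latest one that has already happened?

The letter of intent is submitted: Jul 23, 2006.
Administrative review is complete: Jul 23, 2006 + 9 days = Aug 1, 2006.
The summary statement is released: Aug 1, 2006 + 81 days = Oct 21, 2006.
The funding decision is posted: Oct 21, 2006 + 38 days = Nov 28, 2006.
The award is activated: Nov 28, 2006 + 47 days = Jan 14, 2007.
Sep 16, 2006 falls between when administrative review is complete (Aug 1, 2006) and when the summary statement is released (Oct 21, 2006).

Administrative review is complete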